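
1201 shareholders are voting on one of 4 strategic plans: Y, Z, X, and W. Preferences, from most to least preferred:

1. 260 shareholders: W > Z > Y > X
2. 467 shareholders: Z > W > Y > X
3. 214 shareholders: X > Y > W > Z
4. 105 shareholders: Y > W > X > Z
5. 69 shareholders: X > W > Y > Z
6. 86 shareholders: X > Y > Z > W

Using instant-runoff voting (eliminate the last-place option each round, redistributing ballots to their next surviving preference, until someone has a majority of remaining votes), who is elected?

Z

Round 1: Y 105, Z 467, X 369, W 260. Eliminate Y.
Round 2: Z 467, X 369, W 365. Eliminate W.
Round 3: Z 727, X 474. Z has a majority.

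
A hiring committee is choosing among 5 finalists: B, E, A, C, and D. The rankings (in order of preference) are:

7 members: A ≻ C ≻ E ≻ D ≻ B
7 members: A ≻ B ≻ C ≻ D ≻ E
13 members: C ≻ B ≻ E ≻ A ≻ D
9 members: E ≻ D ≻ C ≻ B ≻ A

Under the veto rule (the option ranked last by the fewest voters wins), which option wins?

Last-place votes: B 7, E 7, A 9, C 0, D 13.
C is ranked last by the fewest voters, so C wins.

C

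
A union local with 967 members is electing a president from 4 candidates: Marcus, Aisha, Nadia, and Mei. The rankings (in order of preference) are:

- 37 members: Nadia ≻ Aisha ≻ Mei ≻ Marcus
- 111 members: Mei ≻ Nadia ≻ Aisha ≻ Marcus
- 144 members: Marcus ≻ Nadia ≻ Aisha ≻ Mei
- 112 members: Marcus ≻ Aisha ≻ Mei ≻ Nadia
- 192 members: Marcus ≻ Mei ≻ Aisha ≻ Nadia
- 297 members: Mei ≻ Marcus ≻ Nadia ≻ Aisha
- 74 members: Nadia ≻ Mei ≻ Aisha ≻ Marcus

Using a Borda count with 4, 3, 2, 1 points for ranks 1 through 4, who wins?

Marcus

Marcus: 37·1 + 111·1 + 144·4 + 112·4 + 192·4 + 297·3 + 74·1 = 2905
Aisha: 37·3 + 111·2 + 144·2 + 112·3 + 192·2 + 297·1 + 74·2 = 1786
Nadia: 37·4 + 111·3 + 144·3 + 112·1 + 192·1 + 297·2 + 74·4 = 2107
Mei: 37·2 + 111·4 + 144·1 + 112·2 + 192·3 + 297·4 + 74·3 = 2872
Marcus has the highest Borda score (2905).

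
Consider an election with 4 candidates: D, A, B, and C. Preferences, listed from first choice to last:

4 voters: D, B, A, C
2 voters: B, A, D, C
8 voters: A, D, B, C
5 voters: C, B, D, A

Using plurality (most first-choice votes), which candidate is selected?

First-place votes: D 4, A 8, B 2, C 5.
A has the most first-place votes.

A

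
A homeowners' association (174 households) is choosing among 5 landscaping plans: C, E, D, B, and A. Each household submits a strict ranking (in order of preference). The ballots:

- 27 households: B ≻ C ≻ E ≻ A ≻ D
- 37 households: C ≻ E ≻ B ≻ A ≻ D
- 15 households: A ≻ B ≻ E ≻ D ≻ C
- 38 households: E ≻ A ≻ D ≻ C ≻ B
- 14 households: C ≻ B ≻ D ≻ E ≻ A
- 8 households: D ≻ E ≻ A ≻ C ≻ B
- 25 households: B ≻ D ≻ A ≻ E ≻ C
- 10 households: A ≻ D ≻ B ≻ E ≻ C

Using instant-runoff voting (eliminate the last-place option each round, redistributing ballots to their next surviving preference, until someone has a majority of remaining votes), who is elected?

Round 1: C 51, E 38, D 8, B 52, A 25. Eliminate D.
Round 2: C 51, E 46, B 52, A 25. Eliminate A.
Round 3: C 51, E 46, B 77. Eliminate E.
Round 4: C 97, B 77. C has a majority.

C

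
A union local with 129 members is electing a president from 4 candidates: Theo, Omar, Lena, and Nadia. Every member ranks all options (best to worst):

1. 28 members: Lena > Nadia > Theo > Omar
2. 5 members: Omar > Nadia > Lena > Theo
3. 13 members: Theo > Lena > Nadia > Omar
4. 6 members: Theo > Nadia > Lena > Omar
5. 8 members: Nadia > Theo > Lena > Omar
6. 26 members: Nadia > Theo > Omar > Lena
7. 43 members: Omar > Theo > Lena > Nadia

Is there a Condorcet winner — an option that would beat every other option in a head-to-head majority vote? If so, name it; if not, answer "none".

Checking pairwise contests:
Nadia beats Theo 67–62.
Theo beats Omar 81–48.
Theo beats Lena 96–33.
Lena beats Nadia 84–45.
Every option loses at least one head-to-head, so there is no Condorcet winner.

none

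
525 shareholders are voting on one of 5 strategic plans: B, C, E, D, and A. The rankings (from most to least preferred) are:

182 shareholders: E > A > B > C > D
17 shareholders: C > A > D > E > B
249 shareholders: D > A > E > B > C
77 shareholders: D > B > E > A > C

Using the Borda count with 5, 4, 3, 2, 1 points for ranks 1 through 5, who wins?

A

B: 182·3 + 17·1 + 249·2 + 77·4 = 1369
C: 182·2 + 17·5 + 249·1 + 77·1 = 775
E: 182·5 + 17·2 + 249·3 + 77·3 = 1922
D: 182·1 + 17·3 + 249·5 + 77·5 = 1863
A: 182·4 + 17·4 + 249·4 + 77·2 = 1946
A has the highest Borda score (1946).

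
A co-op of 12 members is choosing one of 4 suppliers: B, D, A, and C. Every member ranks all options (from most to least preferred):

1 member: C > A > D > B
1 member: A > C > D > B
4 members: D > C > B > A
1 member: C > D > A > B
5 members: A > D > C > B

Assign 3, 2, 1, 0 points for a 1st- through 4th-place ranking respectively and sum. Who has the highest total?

D

B: 1·0 + 1·0 + 4·1 + 1·0 + 5·0 = 4
D: 1·1 + 1·1 + 4·3 + 1·2 + 5·2 = 26
A: 1·2 + 1·3 + 4·0 + 1·1 + 5·3 = 21
C: 1·3 + 1·2 + 4·2 + 1·3 + 5·1 = 21
D has the highest Borda score (26).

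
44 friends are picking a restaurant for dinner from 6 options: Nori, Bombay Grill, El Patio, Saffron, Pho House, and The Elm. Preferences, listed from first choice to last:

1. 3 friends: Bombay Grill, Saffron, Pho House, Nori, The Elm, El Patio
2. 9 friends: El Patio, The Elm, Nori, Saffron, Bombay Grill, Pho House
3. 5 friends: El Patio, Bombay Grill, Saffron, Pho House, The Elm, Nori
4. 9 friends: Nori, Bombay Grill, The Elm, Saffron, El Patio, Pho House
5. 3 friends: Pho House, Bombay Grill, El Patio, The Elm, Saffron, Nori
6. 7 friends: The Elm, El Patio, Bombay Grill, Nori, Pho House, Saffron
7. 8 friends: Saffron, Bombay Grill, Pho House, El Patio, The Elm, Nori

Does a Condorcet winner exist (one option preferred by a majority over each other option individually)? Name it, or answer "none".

Bombay Grill

Bombay Grill vs Nori: 26–18 for Bombay Grill.
Bombay Grill vs El Patio: 23–21 for Bombay Grill.
Bombay Grill vs Saffron: 27–17 for Bombay Grill.
Bombay Grill vs Pho House: 41–3 for Bombay Grill.
Bombay Grill vs The Elm: 28–16 for Bombay Grill.
Bombay Grill beats every other option head-to-head.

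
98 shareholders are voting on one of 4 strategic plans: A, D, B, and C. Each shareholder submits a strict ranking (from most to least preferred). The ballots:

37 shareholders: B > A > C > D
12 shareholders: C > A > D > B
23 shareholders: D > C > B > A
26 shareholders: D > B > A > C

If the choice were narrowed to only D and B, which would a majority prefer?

D

Voters preferring D to B: 61; preferring B to D: 37.
D wins the head-to-head.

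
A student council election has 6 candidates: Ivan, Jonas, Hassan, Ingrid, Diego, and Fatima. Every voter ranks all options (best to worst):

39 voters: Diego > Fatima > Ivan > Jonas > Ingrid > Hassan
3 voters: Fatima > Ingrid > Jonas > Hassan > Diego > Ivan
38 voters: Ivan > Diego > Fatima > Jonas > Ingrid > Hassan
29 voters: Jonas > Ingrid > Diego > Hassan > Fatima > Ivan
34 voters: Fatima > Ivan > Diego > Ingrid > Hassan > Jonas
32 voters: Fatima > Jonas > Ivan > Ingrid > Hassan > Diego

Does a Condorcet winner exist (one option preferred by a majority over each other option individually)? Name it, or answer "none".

Checking pairwise contests:
Fatima beats Ivan 137–38.
Ivan beats Jonas 111–64.
Ivan beats Hassan 143–32.
Ivan beats Ingrid 143–32.
Ivan beats Diego 104–71.
Diego beats Fatima 106–69.
Every option loses at least one head-to-head, so there is no Condorcet winner.

none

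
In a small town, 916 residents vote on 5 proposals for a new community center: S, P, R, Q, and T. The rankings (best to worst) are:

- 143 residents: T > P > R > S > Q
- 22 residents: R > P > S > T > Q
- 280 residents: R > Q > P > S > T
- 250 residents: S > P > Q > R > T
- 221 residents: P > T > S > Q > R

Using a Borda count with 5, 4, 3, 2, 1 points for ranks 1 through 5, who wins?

S: 143·2 + 22·3 + 280·2 + 250·5 + 221·3 = 2825
P: 143·4 + 22·4 + 280·3 + 250·4 + 221·5 = 3605
R: 143·3 + 22·5 + 280·5 + 250·2 + 221·1 = 2660
Q: 143·1 + 22·1 + 280·4 + 250·3 + 221·2 = 2477
T: 143·5 + 22·2 + 280·1 + 250·1 + 221·4 = 2173
P has the highest Borda score (3605).

P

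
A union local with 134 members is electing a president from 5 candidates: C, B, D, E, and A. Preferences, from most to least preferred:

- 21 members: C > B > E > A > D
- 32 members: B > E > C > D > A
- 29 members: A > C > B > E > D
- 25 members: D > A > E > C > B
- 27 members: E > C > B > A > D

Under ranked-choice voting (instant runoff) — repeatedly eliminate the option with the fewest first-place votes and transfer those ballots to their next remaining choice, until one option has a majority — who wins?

Round 1: C 21, B 32, D 25, E 27, A 29. Eliminate C.
Round 2: B 53, D 25, E 27, A 29. Eliminate D.
Round 3: B 53, E 27, A 54. Eliminate E.
Round 4: B 80, A 54. B has a majority.

B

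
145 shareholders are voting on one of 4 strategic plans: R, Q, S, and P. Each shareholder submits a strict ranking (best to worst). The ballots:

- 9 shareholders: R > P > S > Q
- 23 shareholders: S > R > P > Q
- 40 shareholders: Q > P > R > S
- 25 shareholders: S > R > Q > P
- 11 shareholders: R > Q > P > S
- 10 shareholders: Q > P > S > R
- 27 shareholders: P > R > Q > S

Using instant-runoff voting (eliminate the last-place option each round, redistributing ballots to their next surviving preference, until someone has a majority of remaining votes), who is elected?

Round 1: R 20, Q 50, S 48, P 27. Eliminate R.
Round 2: Q 61, S 48, P 36. Eliminate P.
Round 3: Q 88, S 57. Q has a majority.

Q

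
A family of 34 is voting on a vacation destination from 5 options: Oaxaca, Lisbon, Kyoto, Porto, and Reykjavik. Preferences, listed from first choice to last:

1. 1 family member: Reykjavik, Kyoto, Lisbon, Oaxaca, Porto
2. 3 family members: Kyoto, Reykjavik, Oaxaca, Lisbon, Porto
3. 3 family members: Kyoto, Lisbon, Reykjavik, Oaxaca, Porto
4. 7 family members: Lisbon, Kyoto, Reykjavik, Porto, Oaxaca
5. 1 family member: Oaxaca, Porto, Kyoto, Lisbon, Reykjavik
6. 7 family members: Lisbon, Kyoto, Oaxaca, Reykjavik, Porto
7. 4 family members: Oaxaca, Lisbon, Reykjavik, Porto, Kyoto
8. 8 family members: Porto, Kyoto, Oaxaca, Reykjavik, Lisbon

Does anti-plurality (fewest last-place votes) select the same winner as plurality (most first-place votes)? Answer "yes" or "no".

Anti-plurality — last-place votes: Oaxaca 7, Lisbon 8, Kyoto 4, Porto 14, Reykjavik 1. Winner: Reykjavik.
Plurality — first-place votes: Oaxaca 5, Lisbon 14, Kyoto 6, Porto 8, Reykjavik 1. Winner: Lisbon.
The two methods disagree.

no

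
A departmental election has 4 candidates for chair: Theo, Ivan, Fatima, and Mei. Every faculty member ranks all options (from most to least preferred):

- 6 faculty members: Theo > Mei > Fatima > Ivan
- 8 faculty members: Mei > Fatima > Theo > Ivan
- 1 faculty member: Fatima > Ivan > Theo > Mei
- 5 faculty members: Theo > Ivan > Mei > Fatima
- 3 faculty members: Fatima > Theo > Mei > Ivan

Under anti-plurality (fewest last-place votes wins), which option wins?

Last-place votes: Theo 0, Ivan 17, Fatima 5, Mei 1.
Theo is ranked last by the fewest voters, so Theo wins.

Theo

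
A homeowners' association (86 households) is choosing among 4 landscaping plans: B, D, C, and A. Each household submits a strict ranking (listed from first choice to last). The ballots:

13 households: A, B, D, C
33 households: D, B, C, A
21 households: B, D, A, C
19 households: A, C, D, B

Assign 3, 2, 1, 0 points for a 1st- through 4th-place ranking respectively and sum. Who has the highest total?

D

B: 13·2 + 33·2 + 21·3 + 19·0 = 155
D: 13·1 + 33·3 + 21·2 + 19·1 = 173
C: 13·0 + 33·1 + 21·0 + 19·2 = 71
A: 13·3 + 33·0 + 21·1 + 19·3 = 117
D has the highest Borda score (173).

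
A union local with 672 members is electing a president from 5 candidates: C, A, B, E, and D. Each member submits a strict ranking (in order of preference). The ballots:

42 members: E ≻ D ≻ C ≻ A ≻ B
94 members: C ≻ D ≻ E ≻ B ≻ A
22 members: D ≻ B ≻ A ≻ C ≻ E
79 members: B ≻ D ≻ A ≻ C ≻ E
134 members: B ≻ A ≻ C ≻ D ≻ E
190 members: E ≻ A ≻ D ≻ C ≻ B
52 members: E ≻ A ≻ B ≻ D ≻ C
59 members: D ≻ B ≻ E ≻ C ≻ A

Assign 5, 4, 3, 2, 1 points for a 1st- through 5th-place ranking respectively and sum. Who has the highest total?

C: 42·3 + 94·5 + 22·2 + 79·2 + 134·3 + 190·2 + 52·1 + 59·2 = 1750
A: 42·2 + 94·1 + 22·3 + 79·3 + 134·4 + 190·4 + 52·4 + 59·1 = 2044
B: 42·1 + 94·2 + 22·4 + 79·5 + 134·5 + 190·1 + 52·3 + 59·4 = 1965
E: 42·5 + 94·3 + 22·1 + 79·1 + 134·1 + 190·5 + 52·5 + 59·3 = 2114
D: 42·4 + 94·4 + 22·5 + 79·4 + 134·2 + 190·3 + 52·2 + 59·5 = 2207
D has the highest Borda score (2207).

D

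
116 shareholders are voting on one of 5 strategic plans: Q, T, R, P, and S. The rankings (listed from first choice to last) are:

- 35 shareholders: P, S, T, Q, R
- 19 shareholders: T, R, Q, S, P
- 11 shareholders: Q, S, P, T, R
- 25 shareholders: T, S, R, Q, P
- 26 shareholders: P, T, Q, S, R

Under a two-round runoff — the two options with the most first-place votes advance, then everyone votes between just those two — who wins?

P

Round 1 first-place votes: Q 11, T 44, R 0, P 61, S 0.
P and T advance.
Runoff: P is preferred to T by 72 voters; T by 44.
P wins the runoff.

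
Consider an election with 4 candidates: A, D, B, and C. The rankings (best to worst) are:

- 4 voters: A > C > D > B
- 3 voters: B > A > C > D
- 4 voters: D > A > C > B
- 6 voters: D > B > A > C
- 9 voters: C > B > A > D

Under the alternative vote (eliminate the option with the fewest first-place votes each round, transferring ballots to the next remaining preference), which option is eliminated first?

Round 1: A 4, D 10, B 3, C 9. Eliminate B.

B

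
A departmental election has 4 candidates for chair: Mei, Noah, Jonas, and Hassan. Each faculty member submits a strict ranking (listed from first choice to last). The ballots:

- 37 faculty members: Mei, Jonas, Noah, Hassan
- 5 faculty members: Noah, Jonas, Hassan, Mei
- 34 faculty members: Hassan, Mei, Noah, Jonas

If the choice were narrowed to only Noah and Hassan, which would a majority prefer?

Noah

Voters preferring Noah to Hassan: 42; preferring Hassan to Noah: 34.
Noah wins the head-to-head.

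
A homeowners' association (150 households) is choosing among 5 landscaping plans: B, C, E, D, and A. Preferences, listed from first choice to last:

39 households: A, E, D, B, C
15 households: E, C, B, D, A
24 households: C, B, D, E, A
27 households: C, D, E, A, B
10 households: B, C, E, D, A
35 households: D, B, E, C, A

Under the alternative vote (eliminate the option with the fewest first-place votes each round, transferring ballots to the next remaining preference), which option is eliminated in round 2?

E

Round 1: B 10, C 51, E 15, D 35, A 39. Eliminate B.
Round 2: C 61, E 15, D 35, A 39. Eliminate E.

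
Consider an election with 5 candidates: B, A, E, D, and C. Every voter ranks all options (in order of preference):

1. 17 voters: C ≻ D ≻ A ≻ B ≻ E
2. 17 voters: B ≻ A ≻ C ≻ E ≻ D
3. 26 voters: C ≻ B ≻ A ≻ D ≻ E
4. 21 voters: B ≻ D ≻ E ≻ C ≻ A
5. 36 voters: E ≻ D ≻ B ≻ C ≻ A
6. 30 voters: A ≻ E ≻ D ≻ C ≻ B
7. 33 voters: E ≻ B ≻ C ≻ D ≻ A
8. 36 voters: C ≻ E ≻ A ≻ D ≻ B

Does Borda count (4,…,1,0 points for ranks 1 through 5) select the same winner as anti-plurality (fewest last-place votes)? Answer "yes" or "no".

no

Borda — scores: B 418, A 329, E 533, D 377, C 503. Winner: E.
Anti-plurality — last-place votes: B 66, A 90, E 43, D 17, C 0. Winner: C.
The two methods disagree.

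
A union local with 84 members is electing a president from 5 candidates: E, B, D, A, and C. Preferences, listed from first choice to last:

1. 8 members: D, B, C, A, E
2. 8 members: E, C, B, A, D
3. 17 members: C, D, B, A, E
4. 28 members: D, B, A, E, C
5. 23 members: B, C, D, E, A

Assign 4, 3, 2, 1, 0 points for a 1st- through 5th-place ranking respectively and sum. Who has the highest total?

E: 8·0 + 8·4 + 17·0 + 28·1 + 23·1 = 83
B: 8·3 + 8·2 + 17·2 + 28·3 + 23·4 = 250
D: 8·4 + 8·0 + 17·3 + 28·4 + 23·2 = 241
A: 8·1 + 8·1 + 17·1 + 28·2 + 23·0 = 89
C: 8·2 + 8·3 + 17·4 + 28·0 + 23·3 = 177
B has the highest Borda score (250).

B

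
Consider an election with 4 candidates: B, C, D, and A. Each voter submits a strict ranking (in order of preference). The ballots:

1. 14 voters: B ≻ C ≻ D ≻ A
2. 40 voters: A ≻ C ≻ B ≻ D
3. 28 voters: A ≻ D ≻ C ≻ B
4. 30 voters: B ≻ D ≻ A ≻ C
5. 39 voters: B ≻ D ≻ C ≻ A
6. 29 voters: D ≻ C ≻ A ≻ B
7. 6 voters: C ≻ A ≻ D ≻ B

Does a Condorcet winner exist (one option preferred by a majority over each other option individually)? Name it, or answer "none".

none

Checking pairwise contests:
C beats B 103–83.
D beats C 126–60.
B beats D 123–63.
D beats A 112–74.
Every option loses at least one head-to-head, so there is no Condorcet winner.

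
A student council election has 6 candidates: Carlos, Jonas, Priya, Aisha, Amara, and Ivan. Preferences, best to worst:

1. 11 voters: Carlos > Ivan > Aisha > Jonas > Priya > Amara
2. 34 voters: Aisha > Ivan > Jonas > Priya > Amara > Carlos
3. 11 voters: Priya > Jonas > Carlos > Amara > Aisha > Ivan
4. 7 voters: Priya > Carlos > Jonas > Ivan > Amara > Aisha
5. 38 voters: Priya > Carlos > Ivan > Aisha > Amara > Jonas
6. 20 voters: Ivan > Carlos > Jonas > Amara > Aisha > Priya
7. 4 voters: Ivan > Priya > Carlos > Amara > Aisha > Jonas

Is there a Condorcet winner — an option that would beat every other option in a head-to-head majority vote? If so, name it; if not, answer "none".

none

Checking pairwise contests:
Priya beats Carlos 94–31.
Carlos beats Jonas 80–45.
Jonas beats Priya 65–60.
Carlos beats Aisha 91–34.
Carlos beats Amara 91–34.
Carlos beats Ivan 67–58.
Every option loses at least one head-to-head, so there is no Condorcet winner.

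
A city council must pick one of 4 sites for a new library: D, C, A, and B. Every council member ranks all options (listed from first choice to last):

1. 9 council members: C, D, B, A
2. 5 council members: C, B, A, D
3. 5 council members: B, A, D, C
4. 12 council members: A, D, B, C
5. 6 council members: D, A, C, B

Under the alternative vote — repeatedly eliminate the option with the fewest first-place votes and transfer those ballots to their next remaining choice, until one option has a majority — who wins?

Round 1: D 6, C 14, A 12, B 5. Eliminate B.
Round 2: D 6, C 14, A 17. Eliminate D.
Round 3: C 14, A 23. A has a majority.

A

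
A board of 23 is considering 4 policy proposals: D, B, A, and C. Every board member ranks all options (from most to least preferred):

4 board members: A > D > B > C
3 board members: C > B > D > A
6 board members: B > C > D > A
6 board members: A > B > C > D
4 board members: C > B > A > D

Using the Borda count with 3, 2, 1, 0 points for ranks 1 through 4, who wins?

B

D: 4·2 + 3·1 + 6·1 + 6·0 + 4·0 = 17
B: 4·1 + 3·2 + 6·3 + 6·2 + 4·2 = 48
A: 4·3 + 3·0 + 6·0 + 6·3 + 4·1 = 34
C: 4·0 + 3·3 + 6·2 + 6·1 + 4·3 = 39
B has the highest Borda score (48).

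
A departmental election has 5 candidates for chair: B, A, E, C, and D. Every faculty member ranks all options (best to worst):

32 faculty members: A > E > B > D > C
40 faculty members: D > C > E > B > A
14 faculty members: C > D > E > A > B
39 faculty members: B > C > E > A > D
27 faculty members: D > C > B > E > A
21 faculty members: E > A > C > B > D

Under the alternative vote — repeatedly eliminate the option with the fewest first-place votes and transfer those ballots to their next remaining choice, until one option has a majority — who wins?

A

Round 1: B 39, A 32, E 21, C 14, D 67. Eliminate C.
Round 2: B 39, A 32, E 21, D 81. Eliminate E.
Round 3: B 39, A 53, D 81. Eliminate B.
Round 4: A 92, D 81. A has a majority.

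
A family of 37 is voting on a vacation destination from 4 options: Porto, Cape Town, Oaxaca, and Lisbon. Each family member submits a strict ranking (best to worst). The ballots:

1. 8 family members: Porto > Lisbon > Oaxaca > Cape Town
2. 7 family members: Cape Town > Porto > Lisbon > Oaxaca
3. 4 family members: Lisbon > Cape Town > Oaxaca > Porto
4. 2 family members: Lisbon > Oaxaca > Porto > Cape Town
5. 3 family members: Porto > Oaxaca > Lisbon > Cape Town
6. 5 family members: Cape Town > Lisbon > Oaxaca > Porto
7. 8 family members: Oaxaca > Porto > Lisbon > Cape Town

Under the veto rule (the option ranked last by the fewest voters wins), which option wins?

Lisbon

Last-place votes: Porto 9, Cape Town 21, Oaxaca 7, Lisbon 0.
Lisbon is ranked last by the fewest voters, so Lisbon wins.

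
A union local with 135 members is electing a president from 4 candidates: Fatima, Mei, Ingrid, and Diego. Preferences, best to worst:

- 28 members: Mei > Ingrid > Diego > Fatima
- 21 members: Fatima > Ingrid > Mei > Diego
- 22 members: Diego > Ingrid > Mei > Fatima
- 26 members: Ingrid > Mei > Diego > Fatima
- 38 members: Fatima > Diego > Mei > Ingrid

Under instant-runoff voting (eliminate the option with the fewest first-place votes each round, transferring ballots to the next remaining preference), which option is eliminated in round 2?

Mei

Round 1: Fatima 59, Mei 28, Ingrid 26, Diego 22. Eliminate Diego.
Round 2: Fatima 59, Mei 28, Ingrid 48. Eliminate Mei.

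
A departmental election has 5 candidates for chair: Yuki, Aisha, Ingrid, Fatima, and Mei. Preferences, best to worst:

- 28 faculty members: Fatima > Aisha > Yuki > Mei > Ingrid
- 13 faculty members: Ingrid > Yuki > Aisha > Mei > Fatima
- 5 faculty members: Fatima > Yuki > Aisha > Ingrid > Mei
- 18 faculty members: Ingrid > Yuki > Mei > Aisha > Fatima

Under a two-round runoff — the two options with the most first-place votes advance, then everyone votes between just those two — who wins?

Fatima

Round 1 first-place votes: Yuki 0, Aisha 0, Ingrid 31, Fatima 33, Mei 0.
Fatima and Ingrid advance.
Runoff: Fatima is preferred to Ingrid by 33 voters; Ingrid by 31.
Fatima wins the runoff.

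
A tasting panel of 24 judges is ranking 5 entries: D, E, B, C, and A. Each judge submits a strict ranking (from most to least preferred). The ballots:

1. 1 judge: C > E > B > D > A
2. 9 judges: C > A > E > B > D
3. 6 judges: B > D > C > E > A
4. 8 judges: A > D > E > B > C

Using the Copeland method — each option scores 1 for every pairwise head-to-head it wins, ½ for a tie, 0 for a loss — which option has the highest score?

D: beats E and C; loses to B and A → score 2.
E: beats B; loses to D, C, and A → score 1.
B: beats D and C; loses to E and A → score 2.
C: beats E and A; loses to D and B → score 2.
A: beats D, E, and B; loses to C → score 3.
A has the best pairwise record.

A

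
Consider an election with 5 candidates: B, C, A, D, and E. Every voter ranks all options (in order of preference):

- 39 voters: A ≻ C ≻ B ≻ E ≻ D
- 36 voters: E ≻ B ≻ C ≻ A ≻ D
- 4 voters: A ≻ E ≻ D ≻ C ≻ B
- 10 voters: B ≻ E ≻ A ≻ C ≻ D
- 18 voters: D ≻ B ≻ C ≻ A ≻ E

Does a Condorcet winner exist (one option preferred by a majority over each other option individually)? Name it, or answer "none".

B vs C: 64–43 for B.
B vs A: 64–43 for B.
B vs D: 85–22 for B.
B vs E: 67–40 for B.
B beats every other option head-to-head.

B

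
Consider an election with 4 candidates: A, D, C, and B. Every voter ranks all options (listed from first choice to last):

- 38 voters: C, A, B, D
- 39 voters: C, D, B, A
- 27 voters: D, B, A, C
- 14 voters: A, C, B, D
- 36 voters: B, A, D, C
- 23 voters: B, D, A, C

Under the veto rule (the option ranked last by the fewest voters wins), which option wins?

Last-place votes: A 39, D 52, C 86, B 0.
B is ranked last by the fewest voters, so B wins.

B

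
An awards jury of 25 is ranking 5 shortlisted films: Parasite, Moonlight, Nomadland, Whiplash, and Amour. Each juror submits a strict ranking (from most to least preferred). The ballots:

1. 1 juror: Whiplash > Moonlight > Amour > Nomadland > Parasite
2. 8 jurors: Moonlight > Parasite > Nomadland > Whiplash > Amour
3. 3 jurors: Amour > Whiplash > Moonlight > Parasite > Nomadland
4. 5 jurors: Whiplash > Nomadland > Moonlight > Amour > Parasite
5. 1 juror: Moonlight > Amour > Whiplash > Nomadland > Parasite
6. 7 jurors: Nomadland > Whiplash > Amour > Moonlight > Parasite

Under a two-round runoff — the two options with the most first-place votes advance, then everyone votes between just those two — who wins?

Round 1 first-place votes: Parasite 0, Moonlight 9, Nomadland 7, Whiplash 6, Amour 3.
Moonlight and Nomadland advance.
Runoff: Moonlight is preferred to Nomadland by 13 voters; Nomadland by 12.
Moonlight wins the runoff.

Moonlight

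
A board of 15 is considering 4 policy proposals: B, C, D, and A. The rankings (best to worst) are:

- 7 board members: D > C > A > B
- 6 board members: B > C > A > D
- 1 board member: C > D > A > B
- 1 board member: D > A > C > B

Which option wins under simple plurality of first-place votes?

First-place votes: B 6, C 1, D 8, A 0.
D has the most first-place votes.

D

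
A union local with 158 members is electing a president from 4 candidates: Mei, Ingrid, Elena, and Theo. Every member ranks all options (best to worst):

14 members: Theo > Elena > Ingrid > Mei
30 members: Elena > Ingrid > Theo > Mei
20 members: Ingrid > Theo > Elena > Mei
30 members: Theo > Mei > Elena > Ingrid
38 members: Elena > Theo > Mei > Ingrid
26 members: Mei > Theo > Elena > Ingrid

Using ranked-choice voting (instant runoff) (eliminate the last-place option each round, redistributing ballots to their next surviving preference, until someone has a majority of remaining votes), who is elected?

Round 1: Mei 26, Ingrid 20, Elena 68, Theo 44. Eliminate Ingrid.
Round 2: Mei 26, Elena 68, Theo 64. Eliminate Mei.
Round 3: Elena 68, Theo 90. Theo has a majority.

Theo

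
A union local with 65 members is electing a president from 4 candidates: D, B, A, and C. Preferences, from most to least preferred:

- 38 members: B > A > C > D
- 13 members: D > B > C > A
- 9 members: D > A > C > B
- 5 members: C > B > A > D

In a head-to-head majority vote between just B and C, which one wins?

Voters preferring B to C: 51; preferring C to B: 14.
B wins the head-to-head.

B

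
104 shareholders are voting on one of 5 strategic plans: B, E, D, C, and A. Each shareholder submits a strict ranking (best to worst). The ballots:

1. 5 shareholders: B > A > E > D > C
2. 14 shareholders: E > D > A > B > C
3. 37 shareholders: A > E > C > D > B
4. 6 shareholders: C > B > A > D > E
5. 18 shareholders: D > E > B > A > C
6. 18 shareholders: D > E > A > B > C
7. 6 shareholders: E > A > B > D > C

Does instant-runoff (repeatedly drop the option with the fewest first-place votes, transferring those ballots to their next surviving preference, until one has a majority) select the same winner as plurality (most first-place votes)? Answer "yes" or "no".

Instant-runoff — R1 B 5, E 20, D 36, C 6, A 37 (B out); R2 E 20, D 36, C 6, A 42 (C out); R3 E 20, D 36, A 48 (E out); R4 D 50, A 54 (A winner). Winner: A.
Plurality — first-place votes: B 5, E 20, D 36, C 6, A 37. Winner: A.
The two methods agree.

yes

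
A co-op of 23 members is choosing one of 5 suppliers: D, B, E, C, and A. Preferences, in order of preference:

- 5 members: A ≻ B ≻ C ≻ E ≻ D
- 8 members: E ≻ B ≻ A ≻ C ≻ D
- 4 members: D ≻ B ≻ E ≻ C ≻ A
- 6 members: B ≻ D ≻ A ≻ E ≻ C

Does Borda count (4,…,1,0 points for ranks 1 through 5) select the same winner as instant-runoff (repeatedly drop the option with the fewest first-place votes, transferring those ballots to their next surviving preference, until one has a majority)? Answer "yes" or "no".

Borda — scores: D 34, B 75, E 51, C 22, A 48. Winner: B.
Instant-runoff — R1 D 4, B 6, E 8, C 0, A 5 (C out); R2 D 4, B 6, E 8, A 5 (D out); R3 B 10, E 8, A 5 (A out); R4 B 15, E 8 (B winner). Winner: B.
The two methods agree.

yes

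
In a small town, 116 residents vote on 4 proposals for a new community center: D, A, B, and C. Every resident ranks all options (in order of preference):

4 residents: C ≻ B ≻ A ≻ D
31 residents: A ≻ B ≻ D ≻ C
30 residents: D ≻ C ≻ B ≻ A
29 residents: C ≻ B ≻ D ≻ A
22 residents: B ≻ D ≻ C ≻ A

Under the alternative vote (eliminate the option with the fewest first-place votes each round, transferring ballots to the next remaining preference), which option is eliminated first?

B

Round 1: D 30, A 31, B 22, C 33. Eliminate B.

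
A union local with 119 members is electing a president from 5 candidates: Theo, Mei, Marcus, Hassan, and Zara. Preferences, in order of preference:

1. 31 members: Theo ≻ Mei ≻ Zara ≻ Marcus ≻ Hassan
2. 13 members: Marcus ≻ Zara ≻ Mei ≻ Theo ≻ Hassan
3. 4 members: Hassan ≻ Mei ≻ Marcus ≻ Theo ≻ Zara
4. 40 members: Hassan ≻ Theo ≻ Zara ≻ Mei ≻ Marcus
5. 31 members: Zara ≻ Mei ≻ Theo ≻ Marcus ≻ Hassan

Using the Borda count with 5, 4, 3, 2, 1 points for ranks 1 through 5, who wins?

Theo: 31·5 + 13·2 + 4·2 + 40·4 + 31·3 = 442
Mei: 31·4 + 13·3 + 4·4 + 40·2 + 31·4 = 383
Marcus: 31·2 + 13·5 + 4·3 + 40·1 + 31·2 = 241
Hassan: 31·1 + 13·1 + 4·5 + 40·5 + 31·1 = 295
Zara: 31·3 + 13·4 + 4·1 + 40·3 + 31·5 = 424
Theo has the highest Borda score (442).

Theo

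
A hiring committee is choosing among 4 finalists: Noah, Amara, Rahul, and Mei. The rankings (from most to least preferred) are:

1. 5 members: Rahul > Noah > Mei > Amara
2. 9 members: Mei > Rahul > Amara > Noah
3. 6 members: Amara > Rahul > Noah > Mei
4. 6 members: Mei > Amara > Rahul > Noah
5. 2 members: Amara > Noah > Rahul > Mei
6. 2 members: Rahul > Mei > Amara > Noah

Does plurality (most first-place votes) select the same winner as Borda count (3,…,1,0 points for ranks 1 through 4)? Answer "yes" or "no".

Plurality — first-place votes: Noah 0, Amara 8, Rahul 7, Mei 15. Winner: Mei.
Borda — scores: Noah 20, Amara 47, Rahul 59, Mei 54. Winner: Rahul.
The two methods disagree.

no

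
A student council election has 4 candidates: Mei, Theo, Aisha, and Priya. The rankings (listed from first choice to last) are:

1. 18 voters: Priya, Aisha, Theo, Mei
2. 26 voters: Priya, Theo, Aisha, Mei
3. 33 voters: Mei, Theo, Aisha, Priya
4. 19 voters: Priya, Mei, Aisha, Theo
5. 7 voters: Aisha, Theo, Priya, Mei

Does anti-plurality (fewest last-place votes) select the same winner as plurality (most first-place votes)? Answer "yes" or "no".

Anti-plurality — last-place votes: Mei 51, Theo 19, Aisha 0, Priya 33. Winner: Aisha.
Plurality — first-place votes: Mei 33, Theo 0, Aisha 7, Priya 63. Winner: Priya.
The two methods disagree.

no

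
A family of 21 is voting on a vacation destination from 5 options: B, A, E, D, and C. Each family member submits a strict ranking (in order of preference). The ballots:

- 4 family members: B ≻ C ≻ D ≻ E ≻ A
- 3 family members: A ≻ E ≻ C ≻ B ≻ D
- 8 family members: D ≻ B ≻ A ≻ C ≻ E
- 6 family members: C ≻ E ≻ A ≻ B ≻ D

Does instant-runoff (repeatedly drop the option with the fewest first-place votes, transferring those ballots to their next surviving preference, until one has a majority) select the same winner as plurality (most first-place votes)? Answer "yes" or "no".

no

Instant-runoff — R1 B 4, A 3, E 0, D 8, C 6 (E out); R2 B 4, A 3, D 8, C 6 (A out); R3 B 4, D 8, C 9 (B out); R4 D 8, C 13 (C winner). Winner: C.
Plurality — first-place votes: B 4, A 3, E 0, D 8, C 6. Winner: D.
The two methods disagree.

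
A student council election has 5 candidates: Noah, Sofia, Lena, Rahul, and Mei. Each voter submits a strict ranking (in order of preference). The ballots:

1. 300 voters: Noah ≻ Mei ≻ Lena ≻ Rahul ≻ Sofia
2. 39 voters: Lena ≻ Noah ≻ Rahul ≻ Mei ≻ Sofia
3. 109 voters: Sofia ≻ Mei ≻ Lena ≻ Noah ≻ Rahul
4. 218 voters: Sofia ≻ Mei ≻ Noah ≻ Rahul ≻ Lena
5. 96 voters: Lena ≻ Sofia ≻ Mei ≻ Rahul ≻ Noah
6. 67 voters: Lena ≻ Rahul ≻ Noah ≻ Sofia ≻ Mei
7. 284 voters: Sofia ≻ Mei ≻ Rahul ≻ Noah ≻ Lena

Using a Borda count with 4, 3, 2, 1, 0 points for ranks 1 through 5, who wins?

Noah: 300·4 + 39·3 + 109·1 + 218·2 + 96·0 + 67·2 + 284·1 = 2280
Sofia: 300·0 + 39·0 + 109·4 + 218·4 + 96·3 + 67·1 + 284·4 = 2799
Lena: 300·2 + 39·4 + 109·2 + 218·0 + 96·4 + 67·4 + 284·0 = 1626
Rahul: 300·1 + 39·2 + 109·0 + 218·1 + 96·1 + 67·3 + 284·2 = 1461
Mei: 300·3 + 39·1 + 109·3 + 218·3 + 96·2 + 67·0 + 284·3 = 2964
Mei has the highest Borda score (2964).

Mei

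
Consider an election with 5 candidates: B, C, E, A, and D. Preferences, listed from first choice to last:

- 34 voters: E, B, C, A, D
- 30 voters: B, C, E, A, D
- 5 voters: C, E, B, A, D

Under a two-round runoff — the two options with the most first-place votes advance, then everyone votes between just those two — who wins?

Round 1 first-place votes: B 30, C 5, E 34, A 0, D 0.
E and B advance.
Runoff: E is preferred to B by 39 voters; B by 30.
E wins the runoff.

E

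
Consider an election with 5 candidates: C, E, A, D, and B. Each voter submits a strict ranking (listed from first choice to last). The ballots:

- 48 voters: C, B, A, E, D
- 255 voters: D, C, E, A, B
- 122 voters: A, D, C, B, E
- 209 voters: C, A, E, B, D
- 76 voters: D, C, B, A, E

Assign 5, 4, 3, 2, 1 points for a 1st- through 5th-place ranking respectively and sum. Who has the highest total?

C: 48·5 + 255·4 + 122·3 + 209·5 + 76·4 = 2975
E: 48·2 + 255·3 + 122·1 + 209·3 + 76·1 = 1686
A: 48·3 + 255·2 + 122·5 + 209·4 + 76·2 = 2252
D: 48·1 + 255·5 + 122·4 + 209·1 + 76·5 = 2400
B: 48·4 + 255·1 + 122·2 + 209·2 + 76·3 = 1337
C has the highest Borda score (2975).

C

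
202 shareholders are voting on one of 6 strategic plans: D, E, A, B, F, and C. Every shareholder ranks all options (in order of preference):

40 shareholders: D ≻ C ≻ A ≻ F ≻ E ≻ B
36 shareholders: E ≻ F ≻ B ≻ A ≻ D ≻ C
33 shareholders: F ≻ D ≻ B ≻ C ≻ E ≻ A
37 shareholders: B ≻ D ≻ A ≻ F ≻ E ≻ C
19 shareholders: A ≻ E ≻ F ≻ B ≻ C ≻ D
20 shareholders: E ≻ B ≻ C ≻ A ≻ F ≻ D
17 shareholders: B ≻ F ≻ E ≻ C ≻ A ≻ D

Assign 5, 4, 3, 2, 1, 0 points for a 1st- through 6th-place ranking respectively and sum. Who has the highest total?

D: 40·5 + 36·1 + 33·4 + 37·4 + 19·0 + 20·0 + 17·0 = 516
E: 40·1 + 36·5 + 33·1 + 37·1 + 19·4 + 20·5 + 17·3 = 517
A: 40·3 + 36·2 + 33·0 + 37·3 + 19·5 + 20·2 + 17·1 = 455
B: 40·0 + 36·3 + 33·3 + 37·5 + 19·2 + 20·4 + 17·5 = 595
F: 40·2 + 36·4 + 33·5 + 37·2 + 19·3 + 20·1 + 17·4 = 608
C: 40·4 + 36·0 + 33·2 + 37·0 + 19·1 + 20·3 + 17·2 = 339
F has the highest Borda score (608).

F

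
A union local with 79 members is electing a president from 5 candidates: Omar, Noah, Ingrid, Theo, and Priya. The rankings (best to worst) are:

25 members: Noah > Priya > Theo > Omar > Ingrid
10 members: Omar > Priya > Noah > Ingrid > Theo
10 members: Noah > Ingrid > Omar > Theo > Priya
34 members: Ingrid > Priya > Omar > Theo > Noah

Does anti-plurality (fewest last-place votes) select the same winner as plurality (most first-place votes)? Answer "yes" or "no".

Anti-plurality — last-place votes: Omar 0, Noah 34, Ingrid 25, Theo 10, Priya 10. Winner: Omar.
Plurality — first-place votes: Omar 10, Noah 35, Ingrid 34, Theo 0, Priya 0. Winner: Noah.
The two methods disagree.

no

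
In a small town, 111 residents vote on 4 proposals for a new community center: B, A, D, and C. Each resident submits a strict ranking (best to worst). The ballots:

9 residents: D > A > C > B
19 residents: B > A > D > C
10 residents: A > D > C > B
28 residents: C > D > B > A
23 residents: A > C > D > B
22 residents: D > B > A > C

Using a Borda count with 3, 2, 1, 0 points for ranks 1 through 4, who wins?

B: 9·0 + 19·3 + 10·0 + 28·1 + 23·0 + 22·2 = 129
A: 9·2 + 19·2 + 10·3 + 28·0 + 23·3 + 22·1 = 177
D: 9·3 + 19·1 + 10·2 + 28·2 + 23·1 + 22·3 = 211
C: 9·1 + 19·0 + 10·1 + 28·3 + 23·2 + 22·0 = 149
D has the highest Borda score (211).

D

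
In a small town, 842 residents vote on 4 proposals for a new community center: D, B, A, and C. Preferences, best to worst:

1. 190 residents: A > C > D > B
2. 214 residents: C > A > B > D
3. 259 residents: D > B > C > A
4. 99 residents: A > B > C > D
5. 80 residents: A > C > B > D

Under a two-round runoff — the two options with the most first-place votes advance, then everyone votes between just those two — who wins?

Round 1 first-place votes: D 259, B 0, A 369, C 214.
A and D advance.
Runoff: A is preferred to D by 583 voters; D by 259.
A wins the runoff.

A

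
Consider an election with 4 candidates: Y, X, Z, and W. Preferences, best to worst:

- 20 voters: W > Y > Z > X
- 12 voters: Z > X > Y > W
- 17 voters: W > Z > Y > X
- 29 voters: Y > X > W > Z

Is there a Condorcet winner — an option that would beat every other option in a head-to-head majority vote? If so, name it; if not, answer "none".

Y vs X: 66–12 for Y.
Y vs Z: 49–29 for Y.
Y vs W: 41–37 for Y.
Y beats every other option head-to-head.

Y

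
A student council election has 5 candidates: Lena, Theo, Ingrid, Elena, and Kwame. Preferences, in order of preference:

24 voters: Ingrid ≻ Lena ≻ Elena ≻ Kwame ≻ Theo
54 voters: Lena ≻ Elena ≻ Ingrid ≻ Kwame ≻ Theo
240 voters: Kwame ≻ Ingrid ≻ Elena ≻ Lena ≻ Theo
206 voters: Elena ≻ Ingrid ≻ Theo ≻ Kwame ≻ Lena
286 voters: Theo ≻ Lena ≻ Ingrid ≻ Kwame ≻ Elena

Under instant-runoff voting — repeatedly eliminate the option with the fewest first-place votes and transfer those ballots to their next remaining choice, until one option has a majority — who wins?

Round 1: Lena 54, Theo 286, Ingrid 24, Elena 206, Kwame 240. Eliminate Ingrid.
Round 2: Lena 78, Theo 286, Elena 206, Kwame 240. Eliminate Lena.
Round 3: Theo 286, Elena 284, Kwame 240. Eliminate Kwame.
Round 4: Theo 286, Elena 524. Elena has a majority.

Elena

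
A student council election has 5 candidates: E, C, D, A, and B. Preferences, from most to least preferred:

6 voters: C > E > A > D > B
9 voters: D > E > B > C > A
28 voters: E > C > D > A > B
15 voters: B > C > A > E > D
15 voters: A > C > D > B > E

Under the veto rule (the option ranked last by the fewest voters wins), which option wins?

Last-place votes: E 15, C 0, D 15, A 9, B 34.
C is ranked last by the fewest voters, so C wins.

C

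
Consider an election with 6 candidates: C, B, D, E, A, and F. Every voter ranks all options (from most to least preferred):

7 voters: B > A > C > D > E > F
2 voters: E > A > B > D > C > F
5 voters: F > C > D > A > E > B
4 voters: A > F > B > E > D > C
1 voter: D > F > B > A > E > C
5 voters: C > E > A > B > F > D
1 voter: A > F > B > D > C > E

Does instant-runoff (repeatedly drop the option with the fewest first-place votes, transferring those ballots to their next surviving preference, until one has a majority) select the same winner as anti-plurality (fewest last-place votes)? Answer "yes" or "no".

yes

Instant-runoff — R1 C 5, B 7, D 1, E 2, A 5, F 5 (D out); R2 C 5, B 7, E 2, A 5, F 6 (E out); R3 C 5, B 7, A 7, F 6 (C out); R4 B 7, A 12, F 6 (F out); R5 B 8, A 17 (A winner). Winner: A.
Anti-plurality — last-place votes: C 5, B 5, D 5, E 1, A 0, F 9. Winner: A.
The two methods agree.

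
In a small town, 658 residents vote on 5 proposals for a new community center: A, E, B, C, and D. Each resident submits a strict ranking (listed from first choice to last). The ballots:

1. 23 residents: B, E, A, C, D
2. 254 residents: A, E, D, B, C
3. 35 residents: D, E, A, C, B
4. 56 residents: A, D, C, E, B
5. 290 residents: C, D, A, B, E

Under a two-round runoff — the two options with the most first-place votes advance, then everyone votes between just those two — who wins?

Round 1 first-place votes: A 310, E 0, B 23, C 290, D 35.
A and C advance.
Runoff: A is preferred to C by 368 voters; C by 290.
A wins the runoff.

A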